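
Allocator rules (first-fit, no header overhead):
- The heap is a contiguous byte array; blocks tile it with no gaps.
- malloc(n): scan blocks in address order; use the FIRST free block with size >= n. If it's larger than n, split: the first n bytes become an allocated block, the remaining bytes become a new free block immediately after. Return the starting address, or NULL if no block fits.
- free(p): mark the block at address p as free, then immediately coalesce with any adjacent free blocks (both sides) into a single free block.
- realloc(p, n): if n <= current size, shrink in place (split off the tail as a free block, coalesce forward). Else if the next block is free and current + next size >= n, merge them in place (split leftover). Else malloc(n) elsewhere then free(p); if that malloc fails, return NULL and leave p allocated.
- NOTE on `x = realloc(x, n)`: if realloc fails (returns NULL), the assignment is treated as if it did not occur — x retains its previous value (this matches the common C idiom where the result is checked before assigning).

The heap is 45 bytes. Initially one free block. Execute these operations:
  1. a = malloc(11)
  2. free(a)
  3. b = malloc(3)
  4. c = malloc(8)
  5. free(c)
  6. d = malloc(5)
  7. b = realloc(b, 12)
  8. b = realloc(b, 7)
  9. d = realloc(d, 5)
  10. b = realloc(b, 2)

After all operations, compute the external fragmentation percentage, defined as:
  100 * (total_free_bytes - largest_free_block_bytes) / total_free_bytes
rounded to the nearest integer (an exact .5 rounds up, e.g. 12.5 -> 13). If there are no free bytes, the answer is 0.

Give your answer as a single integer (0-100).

Op 1: a = malloc(11) -> a = 0; heap: [0-10 ALLOC][11-44 FREE]
Op 2: free(a) -> (freed a); heap: [0-44 FREE]
Op 3: b = malloc(3) -> b = 0; heap: [0-2 ALLOC][3-44 FREE]
Op 4: c = malloc(8) -> c = 3; heap: [0-2 ALLOC][3-10 ALLOC][11-44 FREE]
Op 5: free(c) -> (freed c); heap: [0-2 ALLOC][3-44 FREE]
Op 6: d = malloc(5) -> d = 3; heap: [0-2 ALLOC][3-7 ALLOC][8-44 FREE]
Op 7: b = realloc(b, 12) -> b = 8; heap: [0-2 FREE][3-7 ALLOC][8-19 ALLOC][20-44 FREE]
Op 8: b = realloc(b, 7) -> b = 8; heap: [0-2 FREE][3-7 ALLOC][8-14 ALLOC][15-44 FREE]
Op 9: d = realloc(d, 5) -> d = 3; heap: [0-2 FREE][3-7 ALLOC][8-14 ALLOC][15-44 FREE]
Op 10: b = realloc(b, 2) -> b = 8; heap: [0-2 FREE][3-7 ALLOC][8-9 ALLOC][10-44 FREE]
Free blocks: [3 35] total_free=38 largest=35 -> 100*(38-35)/38 = 300/38 ≈ 7.895 -> rounds to 8

Answer: 8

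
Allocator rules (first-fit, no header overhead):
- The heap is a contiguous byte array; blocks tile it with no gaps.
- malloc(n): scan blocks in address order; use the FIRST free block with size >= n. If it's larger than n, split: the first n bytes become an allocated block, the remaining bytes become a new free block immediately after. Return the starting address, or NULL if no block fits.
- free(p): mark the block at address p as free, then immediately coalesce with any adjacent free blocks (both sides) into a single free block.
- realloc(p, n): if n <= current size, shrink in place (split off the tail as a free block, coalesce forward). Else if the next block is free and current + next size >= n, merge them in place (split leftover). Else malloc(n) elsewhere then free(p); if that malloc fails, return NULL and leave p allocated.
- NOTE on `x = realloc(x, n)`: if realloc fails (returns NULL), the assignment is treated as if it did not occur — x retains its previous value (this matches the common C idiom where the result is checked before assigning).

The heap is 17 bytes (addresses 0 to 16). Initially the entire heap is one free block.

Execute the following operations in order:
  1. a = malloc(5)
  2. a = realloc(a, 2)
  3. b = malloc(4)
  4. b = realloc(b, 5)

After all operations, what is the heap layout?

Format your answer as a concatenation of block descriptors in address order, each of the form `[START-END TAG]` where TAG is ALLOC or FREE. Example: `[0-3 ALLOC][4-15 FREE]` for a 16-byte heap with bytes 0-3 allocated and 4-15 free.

Answer: [0-1 ALLOC][2-6 ALLOC][7-16 FREE]

Derivation:
Op 1: a = malloc(5) -> a = 0; heap: [0-4 ALLOC][5-16 FREE]
Op 2: a = realloc(a, 2) -> a = 0; heap: [0-1 ALLOC][2-16 FREE]
Op 3: b = malloc(4) -> b = 2; heap: [0-1 ALLOC][2-5 ALLOC][6-16 FREE]
Op 4: b = realloc(b, 5) -> b = 2; heap: [0-1 ALLOC][2-6 ALLOC][7-16 FREE]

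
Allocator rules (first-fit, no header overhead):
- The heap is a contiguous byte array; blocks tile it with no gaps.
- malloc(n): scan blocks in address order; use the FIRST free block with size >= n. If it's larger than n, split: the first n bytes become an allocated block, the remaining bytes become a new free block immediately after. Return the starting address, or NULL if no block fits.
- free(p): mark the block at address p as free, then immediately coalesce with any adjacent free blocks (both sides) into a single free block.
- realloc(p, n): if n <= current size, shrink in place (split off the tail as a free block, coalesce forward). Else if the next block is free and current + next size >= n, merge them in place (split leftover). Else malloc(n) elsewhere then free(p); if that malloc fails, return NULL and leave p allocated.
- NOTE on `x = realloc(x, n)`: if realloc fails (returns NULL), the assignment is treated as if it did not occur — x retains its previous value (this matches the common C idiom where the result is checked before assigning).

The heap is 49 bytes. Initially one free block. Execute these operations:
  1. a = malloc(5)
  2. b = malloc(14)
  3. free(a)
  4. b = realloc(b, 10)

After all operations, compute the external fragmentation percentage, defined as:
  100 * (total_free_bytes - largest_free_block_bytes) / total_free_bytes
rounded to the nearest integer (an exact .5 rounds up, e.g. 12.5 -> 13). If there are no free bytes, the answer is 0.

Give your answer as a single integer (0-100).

Answer: 13

Derivation:
Op 1: a = malloc(5) -> a = 0; heap: [0-4 ALLOC][5-48 FREE]
Op 2: b = malloc(14) -> b = 5; heap: [0-4 ALLOC][5-18 ALLOC][19-48 FREE]
Op 3: free(a) -> (freed a); heap: [0-4 FREE][5-18 ALLOC][19-48 FREE]
Op 4: b = realloc(b, 10) -> b = 5; heap: [0-4 FREE][5-14 ALLOC][15-48 FREE]
Free blocks: [5 34] total_free=39 largest=34 -> 100*(39-34)/39 = 500/39 ≈ 12.821 -> rounds to 13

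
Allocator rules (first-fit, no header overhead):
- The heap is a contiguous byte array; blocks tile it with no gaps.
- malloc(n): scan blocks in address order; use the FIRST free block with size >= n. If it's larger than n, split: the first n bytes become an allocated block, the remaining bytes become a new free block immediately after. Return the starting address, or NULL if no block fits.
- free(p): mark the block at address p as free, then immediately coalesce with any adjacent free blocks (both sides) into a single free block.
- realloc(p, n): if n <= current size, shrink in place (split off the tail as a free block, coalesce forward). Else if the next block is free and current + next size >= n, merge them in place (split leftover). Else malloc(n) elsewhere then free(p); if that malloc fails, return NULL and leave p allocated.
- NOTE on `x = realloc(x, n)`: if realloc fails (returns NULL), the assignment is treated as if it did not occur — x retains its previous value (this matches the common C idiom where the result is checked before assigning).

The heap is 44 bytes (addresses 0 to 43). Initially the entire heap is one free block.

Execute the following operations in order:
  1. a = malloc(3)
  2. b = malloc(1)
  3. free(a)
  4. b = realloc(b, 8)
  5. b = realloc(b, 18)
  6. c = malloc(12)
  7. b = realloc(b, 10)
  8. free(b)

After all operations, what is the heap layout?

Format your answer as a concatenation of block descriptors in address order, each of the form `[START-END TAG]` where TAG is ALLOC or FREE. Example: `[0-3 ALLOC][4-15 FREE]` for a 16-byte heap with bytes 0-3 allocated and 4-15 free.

Op 1: a = malloc(3) -> a = 0; heap: [0-2 ALLOC][3-43 FREE]
Op 2: b = malloc(1) -> b = 3; heap: [0-2 ALLOC][3-3 ALLOC][4-43 FREE]
Op 3: free(a) -> (freed a); heap: [0-2 FREE][3-3 ALLOC][4-43 FREE]
Op 4: b = realloc(b, 8) -> b = 3; heap: [0-2 FREE][3-10 ALLOC][11-43 FREE]
Op 5: b = realloc(b, 18) -> b = 3; heap: [0-2 FREE][3-20 ALLOC][21-43 FREE]
Op 6: c = malloc(12) -> c = 21; heap: [0-2 FREE][3-20 ALLOC][21-32 ALLOC][33-43 FREE]
Op 7: b = realloc(b, 10) -> b = 3; heap: [0-2 FREE][3-12 ALLOC][13-20 FREE][21-32 ALLOC][33-43 FREE]
Op 8: free(b) -> (freed b); heap: [0-20 FREE][21-32 ALLOC][33-43 FREE]

Answer: [0-20 FREE][21-32 ALLOC][33-43 FREE]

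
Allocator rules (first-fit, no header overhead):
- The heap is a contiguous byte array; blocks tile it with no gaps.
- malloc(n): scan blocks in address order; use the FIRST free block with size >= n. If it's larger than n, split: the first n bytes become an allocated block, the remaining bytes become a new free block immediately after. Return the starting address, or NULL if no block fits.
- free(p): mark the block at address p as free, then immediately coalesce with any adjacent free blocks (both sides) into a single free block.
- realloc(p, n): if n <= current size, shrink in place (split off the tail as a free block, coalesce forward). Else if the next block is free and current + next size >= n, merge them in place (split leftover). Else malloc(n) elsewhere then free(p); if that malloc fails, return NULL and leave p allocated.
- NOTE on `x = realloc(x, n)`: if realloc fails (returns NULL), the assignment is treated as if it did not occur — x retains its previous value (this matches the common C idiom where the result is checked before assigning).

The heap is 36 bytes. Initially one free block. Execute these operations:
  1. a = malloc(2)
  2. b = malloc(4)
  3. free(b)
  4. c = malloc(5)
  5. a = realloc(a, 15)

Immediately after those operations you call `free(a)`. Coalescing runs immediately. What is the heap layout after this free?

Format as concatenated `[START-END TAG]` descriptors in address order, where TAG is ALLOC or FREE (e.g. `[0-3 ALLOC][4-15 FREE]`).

Op 1: a = malloc(2) -> a = 0; heap: [0-1 ALLOC][2-35 FREE]
Op 2: b = malloc(4) -> b = 2; heap: [0-1 ALLOC][2-5 ALLOC][6-35 FREE]
Op 3: free(b) -> (freed b); heap: [0-1 ALLOC][2-35 FREE]
Op 4: c = malloc(5) -> c = 2; heap: [0-1 ALLOC][2-6 ALLOC][7-35 FREE]
Op 5: a = realloc(a, 15) -> a = 7; heap: [0-1 FREE][2-6 ALLOC][7-21 ALLOC][22-35 FREE]
free(a): a = 7 -> block [7-21 ALLOC]; mark free, coalesce with adjacent free neighbors -> [0-1 FREE][2-6 ALLOC][7-35 FREE]

Answer: [0-1 FREE][2-6 ALLOC][7-35 FREE]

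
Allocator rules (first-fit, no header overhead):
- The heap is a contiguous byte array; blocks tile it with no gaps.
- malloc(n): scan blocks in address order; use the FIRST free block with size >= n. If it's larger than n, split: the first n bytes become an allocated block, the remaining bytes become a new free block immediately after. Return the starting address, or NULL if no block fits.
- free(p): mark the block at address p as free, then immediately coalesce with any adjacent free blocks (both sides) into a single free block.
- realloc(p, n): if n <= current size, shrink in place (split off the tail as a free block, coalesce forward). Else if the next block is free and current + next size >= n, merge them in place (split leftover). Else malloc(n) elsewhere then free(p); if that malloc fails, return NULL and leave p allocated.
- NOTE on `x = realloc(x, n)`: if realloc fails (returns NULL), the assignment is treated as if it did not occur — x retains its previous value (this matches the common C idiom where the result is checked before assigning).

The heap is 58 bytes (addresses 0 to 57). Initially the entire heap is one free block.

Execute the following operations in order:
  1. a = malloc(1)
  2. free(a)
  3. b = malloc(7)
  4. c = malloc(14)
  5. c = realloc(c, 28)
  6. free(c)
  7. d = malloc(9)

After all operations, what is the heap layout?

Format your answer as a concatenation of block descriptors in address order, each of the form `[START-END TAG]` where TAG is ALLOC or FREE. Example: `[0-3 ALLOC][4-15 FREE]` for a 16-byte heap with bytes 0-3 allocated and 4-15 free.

Answer: [0-6 ALLOC][7-15 ALLOC][16-57 FREE]

Derivation:
Op 1: a = malloc(1) -> a = 0; heap: [0-0 ALLOC][1-57 FREE]
Op 2: free(a) -> (freed a); heap: [0-57 FREE]
Op 3: b = malloc(7) -> b = 0; heap: [0-6 ALLOC][7-57 FREE]
Op 4: c = malloc(14) -> c = 7; heap: [0-6 ALLOC][7-20 ALLOC][21-57 FREE]
Op 5: c = realloc(c, 28) -> c = 7; heap: [0-6 ALLOC][7-34 ALLOC][35-57 FREE]
Op 6: free(c) -> (freed c); heap: [0-6 ALLOC][7-57 FREE]
Op 7: d = malloc(9) -> d = 7; heap: [0-6 ALLOC][7-15 ALLOC][16-57 FREE]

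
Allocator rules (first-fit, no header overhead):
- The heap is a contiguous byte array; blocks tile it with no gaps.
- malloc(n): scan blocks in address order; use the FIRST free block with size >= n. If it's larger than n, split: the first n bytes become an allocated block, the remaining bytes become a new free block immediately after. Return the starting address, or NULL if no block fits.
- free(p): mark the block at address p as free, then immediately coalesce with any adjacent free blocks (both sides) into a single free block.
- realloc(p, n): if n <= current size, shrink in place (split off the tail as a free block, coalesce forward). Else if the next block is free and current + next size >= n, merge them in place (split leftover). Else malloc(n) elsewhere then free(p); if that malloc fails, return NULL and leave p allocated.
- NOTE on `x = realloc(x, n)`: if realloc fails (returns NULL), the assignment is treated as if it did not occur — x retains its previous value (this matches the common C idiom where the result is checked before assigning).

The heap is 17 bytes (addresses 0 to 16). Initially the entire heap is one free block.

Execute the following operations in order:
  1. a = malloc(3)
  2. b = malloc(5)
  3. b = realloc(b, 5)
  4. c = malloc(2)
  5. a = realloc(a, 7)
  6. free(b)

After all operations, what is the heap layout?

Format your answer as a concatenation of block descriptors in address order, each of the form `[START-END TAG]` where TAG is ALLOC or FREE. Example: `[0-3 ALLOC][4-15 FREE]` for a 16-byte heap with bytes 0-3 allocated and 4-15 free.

Answer: [0-7 FREE][8-9 ALLOC][10-16 ALLOC]

Derivation:
Op 1: a = malloc(3) -> a = 0; heap: [0-2 ALLOC][3-16 FREE]
Op 2: b = malloc(5) -> b = 3; heap: [0-2 ALLOC][3-7 ALLOC][8-16 FREE]
Op 3: b = realloc(b, 5) -> b = 3; heap: [0-2 ALLOC][3-7 ALLOC][8-16 FREE]
Op 4: c = malloc(2) -> c = 8; heap: [0-2 ALLOC][3-7 ALLOC][8-9 ALLOC][10-16 FREE]
Op 5: a = realloc(a, 7) -> a = 10; heap: [0-2 FREE][3-7 ALLOC][8-9 ALLOC][10-16 ALLOC]
Op 6: free(b) -> (freed b); heap: [0-7 FREE][8-9 ALLOC][10-16 ALLOC]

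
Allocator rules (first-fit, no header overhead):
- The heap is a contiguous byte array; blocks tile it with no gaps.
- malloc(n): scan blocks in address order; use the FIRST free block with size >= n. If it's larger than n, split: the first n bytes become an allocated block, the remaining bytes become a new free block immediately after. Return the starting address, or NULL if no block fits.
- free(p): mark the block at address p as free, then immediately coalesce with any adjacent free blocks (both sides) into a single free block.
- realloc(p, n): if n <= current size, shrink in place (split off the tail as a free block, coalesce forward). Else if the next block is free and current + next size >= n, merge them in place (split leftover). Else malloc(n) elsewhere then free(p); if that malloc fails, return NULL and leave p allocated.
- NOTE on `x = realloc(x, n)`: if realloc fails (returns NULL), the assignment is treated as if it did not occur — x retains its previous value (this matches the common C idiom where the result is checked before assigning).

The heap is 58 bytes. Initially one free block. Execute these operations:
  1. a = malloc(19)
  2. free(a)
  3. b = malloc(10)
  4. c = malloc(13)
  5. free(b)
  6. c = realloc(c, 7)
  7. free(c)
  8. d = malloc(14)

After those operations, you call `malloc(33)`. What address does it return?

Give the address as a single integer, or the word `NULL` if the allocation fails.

Answer: 14

Derivation:
Op 1: a = malloc(19) -> a = 0; heap: [0-18 ALLOC][19-57 FREE]
Op 2: free(a) -> (freed a); heap: [0-57 FREE]
Op 3: b = malloc(10) -> b = 0; heap: [0-9 ALLOC][10-57 FREE]
Op 4: c = malloc(13) -> c = 10; heap: [0-9 ALLOC][10-22 ALLOC][23-57 FREE]
Op 5: free(b) -> (freed b); heap: [0-9 FREE][10-22 ALLOC][23-57 FREE]
Op 6: c = realloc(c, 7) -> c = 10; heap: [0-9 FREE][10-16 ALLOC][17-57 FREE]
Op 7: free(c) -> (freed c); heap: [0-57 FREE]
Op 8: d = malloc(14) -> d = 0; heap: [0-13 ALLOC][14-57 FREE]
malloc(33): first-fit scan over [0-13 ALLOC][14-57 FREE] -> 14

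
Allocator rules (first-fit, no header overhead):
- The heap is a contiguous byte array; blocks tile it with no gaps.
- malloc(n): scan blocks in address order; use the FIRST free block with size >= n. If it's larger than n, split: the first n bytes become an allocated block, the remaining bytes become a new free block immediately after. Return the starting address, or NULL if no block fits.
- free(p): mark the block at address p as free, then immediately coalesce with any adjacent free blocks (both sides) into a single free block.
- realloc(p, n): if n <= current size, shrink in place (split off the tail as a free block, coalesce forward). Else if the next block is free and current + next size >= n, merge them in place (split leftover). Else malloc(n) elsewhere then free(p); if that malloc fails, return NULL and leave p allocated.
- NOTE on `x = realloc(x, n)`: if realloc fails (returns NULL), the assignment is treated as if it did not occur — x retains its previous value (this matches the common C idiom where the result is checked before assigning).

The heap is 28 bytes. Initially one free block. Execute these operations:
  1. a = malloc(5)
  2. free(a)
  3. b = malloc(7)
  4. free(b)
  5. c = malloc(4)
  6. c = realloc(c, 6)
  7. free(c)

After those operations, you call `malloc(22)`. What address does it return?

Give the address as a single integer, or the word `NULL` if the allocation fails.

Op 1: a = malloc(5) -> a = 0; heap: [0-4 ALLOC][5-27 FREE]
Op 2: free(a) -> (freed a); heap: [0-27 FREE]
Op 3: b = malloc(7) -> b = 0; heap: [0-6 ALLOC][7-27 FREE]
Op 4: free(b) -> (freed b); heap: [0-27 FREE]
Op 5: c = malloc(4) -> c = 0; heap: [0-3 ALLOC][4-27 FREE]
Op 6: c = realloc(c, 6) -> c = 0; heap: [0-5 ALLOC][6-27 FREE]
Op 7: free(c) -> (freed c); heap: [0-27 FREE]
malloc(22): first-fit scan over [0-27 FREE] -> 0

Answer: 0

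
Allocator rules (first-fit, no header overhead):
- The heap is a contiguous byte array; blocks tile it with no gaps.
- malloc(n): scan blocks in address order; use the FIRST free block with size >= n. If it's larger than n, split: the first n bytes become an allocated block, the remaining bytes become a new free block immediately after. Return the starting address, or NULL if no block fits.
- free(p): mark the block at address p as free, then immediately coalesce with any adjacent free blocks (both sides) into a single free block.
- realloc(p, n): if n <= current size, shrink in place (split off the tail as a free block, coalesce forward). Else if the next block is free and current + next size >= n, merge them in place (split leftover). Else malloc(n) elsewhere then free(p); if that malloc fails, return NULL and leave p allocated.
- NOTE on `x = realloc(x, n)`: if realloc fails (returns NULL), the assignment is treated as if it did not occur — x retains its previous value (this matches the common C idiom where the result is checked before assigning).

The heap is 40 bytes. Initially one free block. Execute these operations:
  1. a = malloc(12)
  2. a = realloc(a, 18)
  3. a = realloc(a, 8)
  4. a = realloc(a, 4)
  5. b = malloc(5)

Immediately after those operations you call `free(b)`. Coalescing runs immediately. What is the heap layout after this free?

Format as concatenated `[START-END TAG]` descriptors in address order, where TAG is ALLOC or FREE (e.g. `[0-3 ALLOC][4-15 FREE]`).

Op 1: a = malloc(12) -> a = 0; heap: [0-11 ALLOC][12-39 FREE]
Op 2: a = realloc(a, 18) -> a = 0; heap: [0-17 ALLOC][18-39 FREE]
Op 3: a = realloc(a, 8) -> a = 0; heap: [0-7 ALLOC][8-39 FREE]
Op 4: a = realloc(a, 4) -> a = 0; heap: [0-3 ALLOC][4-39 FREE]
Op 5: b = malloc(5) -> b = 4; heap: [0-3 ALLOC][4-8 ALLOC][9-39 FREE]
free(b): b = 4 -> block [4-8 ALLOC]; mark free, coalesce with adjacent free neighbors -> [0-3 ALLOC][4-39 FREE]

Answer: [0-3 ALLOC][4-39 FREE]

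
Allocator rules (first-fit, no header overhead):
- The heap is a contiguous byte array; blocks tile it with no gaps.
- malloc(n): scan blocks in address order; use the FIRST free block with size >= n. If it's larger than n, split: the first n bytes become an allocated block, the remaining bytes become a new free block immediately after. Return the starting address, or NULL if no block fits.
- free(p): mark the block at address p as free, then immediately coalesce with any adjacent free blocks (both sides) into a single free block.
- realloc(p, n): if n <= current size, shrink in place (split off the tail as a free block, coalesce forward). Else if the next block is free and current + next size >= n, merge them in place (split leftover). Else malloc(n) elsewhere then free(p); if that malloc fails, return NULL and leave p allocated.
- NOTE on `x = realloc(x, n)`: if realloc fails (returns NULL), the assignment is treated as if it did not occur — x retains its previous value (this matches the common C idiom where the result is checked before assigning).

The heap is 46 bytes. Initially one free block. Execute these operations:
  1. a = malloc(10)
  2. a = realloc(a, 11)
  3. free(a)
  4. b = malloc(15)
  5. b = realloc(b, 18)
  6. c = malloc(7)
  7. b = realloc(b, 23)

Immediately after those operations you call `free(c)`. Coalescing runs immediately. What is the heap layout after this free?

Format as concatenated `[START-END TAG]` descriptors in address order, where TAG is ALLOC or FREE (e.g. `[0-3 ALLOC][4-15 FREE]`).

Answer: [0-17 ALLOC][18-45 FREE]

Derivation:
Op 1: a = malloc(10) -> a = 0; heap: [0-9 ALLOC][10-45 FREE]
Op 2: a = realloc(a, 11) -> a = 0; heap: [0-10 ALLOC][11-45 FREE]
Op 3: free(a) -> (freed a); heap: [0-45 FREE]
Op 4: b = malloc(15) -> b = 0; heap: [0-14 ALLOC][15-45 FREE]
Op 5: b = realloc(b, 18) -> b = 0; heap: [0-17 ALLOC][18-45 FREE]
Op 6: c = malloc(7) -> c = 18; heap: [0-17 ALLOC][18-24 ALLOC][25-45 FREE]
Op 7: b = realloc(b, 23) -> NULL (b unchanged); heap: [0-17 ALLOC][18-24 ALLOC][25-45 FREE]
free(c): c = 18 -> block [18-24 ALLOC]; mark free, coalesce with adjacent free neighbors -> [0-17 ALLOC][18-45 FREE]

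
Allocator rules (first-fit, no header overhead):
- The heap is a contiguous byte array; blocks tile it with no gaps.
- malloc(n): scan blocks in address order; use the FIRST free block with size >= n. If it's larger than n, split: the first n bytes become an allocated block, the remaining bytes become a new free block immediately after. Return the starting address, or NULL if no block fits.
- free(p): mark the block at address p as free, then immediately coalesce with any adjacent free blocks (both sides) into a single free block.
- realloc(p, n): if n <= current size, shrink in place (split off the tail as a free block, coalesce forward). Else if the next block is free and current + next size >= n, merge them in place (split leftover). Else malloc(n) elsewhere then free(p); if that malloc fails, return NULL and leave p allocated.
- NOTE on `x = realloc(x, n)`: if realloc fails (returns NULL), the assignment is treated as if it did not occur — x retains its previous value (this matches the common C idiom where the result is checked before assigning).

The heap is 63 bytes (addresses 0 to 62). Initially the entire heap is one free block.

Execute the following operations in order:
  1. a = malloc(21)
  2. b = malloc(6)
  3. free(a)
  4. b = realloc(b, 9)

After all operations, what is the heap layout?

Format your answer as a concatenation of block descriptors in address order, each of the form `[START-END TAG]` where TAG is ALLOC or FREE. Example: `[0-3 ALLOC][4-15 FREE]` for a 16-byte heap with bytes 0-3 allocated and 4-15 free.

Answer: [0-20 FREE][21-29 ALLOC][30-62 FREE]

Derivation:
Op 1: a = malloc(21) -> a = 0; heap: [0-20 ALLOC][21-62 FREE]
Op 2: b = malloc(6) -> b = 21; heap: [0-20 ALLOC][21-26 ALLOC][27-62 FREE]
Op 3: free(a) -> (freed a); heap: [0-20 FREE][21-26 ALLOC][27-62 FREE]
Op 4: b = realloc(b, 9) -> b = 21; heap: [0-20 FREE][21-29 ALLOC][30-62 FREE]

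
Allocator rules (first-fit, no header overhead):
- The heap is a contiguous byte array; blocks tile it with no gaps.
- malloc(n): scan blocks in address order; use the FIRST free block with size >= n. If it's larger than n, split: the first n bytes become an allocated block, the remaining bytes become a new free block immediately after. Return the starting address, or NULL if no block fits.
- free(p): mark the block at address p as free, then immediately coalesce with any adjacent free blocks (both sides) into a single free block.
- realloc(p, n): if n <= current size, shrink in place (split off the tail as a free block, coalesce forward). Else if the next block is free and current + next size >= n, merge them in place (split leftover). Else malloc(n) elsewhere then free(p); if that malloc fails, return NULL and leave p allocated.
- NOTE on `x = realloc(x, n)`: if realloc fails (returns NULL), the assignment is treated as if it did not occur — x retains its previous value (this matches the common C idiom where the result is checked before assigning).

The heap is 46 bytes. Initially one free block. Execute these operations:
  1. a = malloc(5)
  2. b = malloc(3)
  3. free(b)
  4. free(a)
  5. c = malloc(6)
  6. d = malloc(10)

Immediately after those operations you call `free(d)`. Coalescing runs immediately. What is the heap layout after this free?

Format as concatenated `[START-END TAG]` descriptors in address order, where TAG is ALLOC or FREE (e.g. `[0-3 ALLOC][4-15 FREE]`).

Op 1: a = malloc(5) -> a = 0; heap: [0-4 ALLOC][5-45 FREE]
Op 2: b = malloc(3) -> b = 5; heap: [0-4 ALLOC][5-7 ALLOC][8-45 FREE]
Op 3: free(b) -> (freed b); heap: [0-4 ALLOC][5-45 FREE]
Op 4: free(a) -> (freed a); heap: [0-45 FREE]
Op 5: c = malloc(6) -> c = 0; heap: [0-5 ALLOC][6-45 FREE]
Op 6: d = malloc(10) -> d = 6; heap: [0-5 ALLOC][6-15 ALLOC][16-45 FREE]
free(d): d = 6 -> block [6-15 ALLOC]; mark free, coalesce with adjacent free neighbors -> [0-5 ALLOC][6-45 FREE]

Answer: [0-5 ALLOC][6-45 FREE]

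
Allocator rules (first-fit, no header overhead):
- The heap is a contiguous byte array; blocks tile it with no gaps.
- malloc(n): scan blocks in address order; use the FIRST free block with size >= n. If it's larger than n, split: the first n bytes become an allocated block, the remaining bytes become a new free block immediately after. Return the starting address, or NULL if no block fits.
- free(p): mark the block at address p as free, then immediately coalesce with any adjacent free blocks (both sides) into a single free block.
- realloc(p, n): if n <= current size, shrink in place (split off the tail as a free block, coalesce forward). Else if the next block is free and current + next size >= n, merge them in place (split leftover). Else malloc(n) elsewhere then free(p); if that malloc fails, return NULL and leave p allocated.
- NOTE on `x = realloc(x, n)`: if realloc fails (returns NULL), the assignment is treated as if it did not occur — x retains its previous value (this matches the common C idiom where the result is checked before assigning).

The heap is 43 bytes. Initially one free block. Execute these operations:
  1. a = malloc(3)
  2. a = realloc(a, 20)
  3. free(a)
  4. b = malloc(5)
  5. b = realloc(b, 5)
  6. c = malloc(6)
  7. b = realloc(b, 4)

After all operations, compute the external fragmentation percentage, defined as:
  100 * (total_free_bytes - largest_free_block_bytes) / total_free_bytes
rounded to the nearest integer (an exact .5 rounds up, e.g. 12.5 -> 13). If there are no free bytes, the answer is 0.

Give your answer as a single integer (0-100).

Op 1: a = malloc(3) -> a = 0; heap: [0-2 ALLOC][3-42 FREE]
Op 2: a = realloc(a, 20) -> a = 0; heap: [0-19 ALLOC][20-42 FREE]
Op 3: free(a) -> (freed a); heap: [0-42 FREE]
Op 4: b = malloc(5) -> b = 0; heap: [0-4 ALLOC][5-42 FREE]
Op 5: b = realloc(b, 5) -> b = 0; heap: [0-4 ALLOC][5-42 FREE]
Op 6: c = malloc(6) -> c = 5; heap: [0-4 ALLOC][5-10 ALLOC][11-42 FREE]
Op 7: b = realloc(b, 4) -> b = 0; heap: [0-3 ALLOC][4-4 FREE][5-10 ALLOC][11-42 FREE]
Free blocks: [1 32] total_free=33 largest=32 -> 100*(33-32)/33 = 100/33 ≈ 3.030 -> rounds to 3

Answer: 3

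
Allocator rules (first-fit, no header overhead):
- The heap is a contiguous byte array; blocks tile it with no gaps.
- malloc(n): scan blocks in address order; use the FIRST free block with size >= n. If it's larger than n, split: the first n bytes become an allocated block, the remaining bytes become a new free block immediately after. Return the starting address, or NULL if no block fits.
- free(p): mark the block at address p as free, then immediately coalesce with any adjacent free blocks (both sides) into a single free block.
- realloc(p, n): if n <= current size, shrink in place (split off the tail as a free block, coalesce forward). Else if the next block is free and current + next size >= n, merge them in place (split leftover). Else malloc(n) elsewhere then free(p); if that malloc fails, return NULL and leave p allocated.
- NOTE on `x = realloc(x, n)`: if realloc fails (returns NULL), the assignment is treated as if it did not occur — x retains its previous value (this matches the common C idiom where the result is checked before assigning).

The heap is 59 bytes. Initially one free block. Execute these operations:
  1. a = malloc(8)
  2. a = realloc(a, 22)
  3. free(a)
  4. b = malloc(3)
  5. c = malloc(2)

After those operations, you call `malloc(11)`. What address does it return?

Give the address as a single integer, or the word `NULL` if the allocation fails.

Op 1: a = malloc(8) -> a = 0; heap: [0-7 ALLOC][8-58 FREE]
Op 2: a = realloc(a, 22) -> a = 0; heap: [0-21 ALLOC][22-58 FREE]
Op 3: free(a) -> (freed a); heap: [0-58 FREE]
Op 4: b = malloc(3) -> b = 0; heap: [0-2 ALLOC][3-58 FREE]
Op 5: c = malloc(2) -> c = 3; heap: [0-2 ALLOC][3-4 ALLOC][5-58 FREE]
malloc(11): first-fit scan over [0-2 ALLOC][3-4 ALLOC][5-58 FREE] -> 5

Answer: 5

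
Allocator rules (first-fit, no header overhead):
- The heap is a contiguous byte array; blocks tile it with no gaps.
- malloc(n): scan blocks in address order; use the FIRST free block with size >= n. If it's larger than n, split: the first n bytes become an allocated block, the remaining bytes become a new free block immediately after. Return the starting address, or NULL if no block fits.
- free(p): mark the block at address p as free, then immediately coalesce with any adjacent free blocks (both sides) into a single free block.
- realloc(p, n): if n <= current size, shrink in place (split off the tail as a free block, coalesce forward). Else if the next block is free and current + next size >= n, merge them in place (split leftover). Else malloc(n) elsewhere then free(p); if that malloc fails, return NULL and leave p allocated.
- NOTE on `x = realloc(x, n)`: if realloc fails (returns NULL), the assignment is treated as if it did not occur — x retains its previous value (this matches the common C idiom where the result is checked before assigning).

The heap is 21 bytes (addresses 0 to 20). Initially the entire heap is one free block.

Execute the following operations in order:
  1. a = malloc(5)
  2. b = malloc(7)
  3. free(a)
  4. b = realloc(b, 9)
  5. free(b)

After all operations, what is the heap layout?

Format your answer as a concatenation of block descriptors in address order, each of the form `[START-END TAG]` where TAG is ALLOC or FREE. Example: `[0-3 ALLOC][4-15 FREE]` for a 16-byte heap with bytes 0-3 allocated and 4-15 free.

Answer: [0-20 FREE]

Derivation:
Op 1: a = malloc(5) -> a = 0; heap: [0-4 ALLOC][5-20 FREE]
Op 2: b = malloc(7) -> b = 5; heap: [0-4 ALLOC][5-11 ALLOC][12-20 FREE]
Op 3: free(a) -> (freed a); heap: [0-4 FREE][5-11 ALLOC][12-20 FREE]
Op 4: b = realloc(b, 9) -> b = 5; heap: [0-4 FREE][5-13 ALLOC][14-20 FREE]
Op 5: free(b) -> (freed b); heap: [0-20 FREE]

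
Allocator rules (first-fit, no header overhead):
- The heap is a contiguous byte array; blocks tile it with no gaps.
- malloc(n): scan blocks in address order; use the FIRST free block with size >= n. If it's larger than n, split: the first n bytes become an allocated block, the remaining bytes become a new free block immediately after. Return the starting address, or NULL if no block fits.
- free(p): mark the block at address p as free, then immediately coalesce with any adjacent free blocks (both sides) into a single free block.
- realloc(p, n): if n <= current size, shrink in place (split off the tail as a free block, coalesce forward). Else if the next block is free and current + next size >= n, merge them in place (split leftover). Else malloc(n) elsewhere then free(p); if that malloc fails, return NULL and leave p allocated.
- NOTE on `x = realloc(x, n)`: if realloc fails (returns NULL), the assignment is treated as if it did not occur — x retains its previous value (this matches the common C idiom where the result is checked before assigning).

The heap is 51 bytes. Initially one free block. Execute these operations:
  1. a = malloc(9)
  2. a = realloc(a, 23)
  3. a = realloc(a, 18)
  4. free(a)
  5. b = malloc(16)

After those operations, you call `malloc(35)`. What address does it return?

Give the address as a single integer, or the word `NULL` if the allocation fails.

Op 1: a = malloc(9) -> a = 0; heap: [0-8 ALLOC][9-50 FREE]
Op 2: a = realloc(a, 23) -> a = 0; heap: [0-22 ALLOC][23-50 FREE]
Op 3: a = realloc(a, 18) -> a = 0; heap: [0-17 ALLOC][18-50 FREE]
Op 4: free(a) -> (freed a); heap: [0-50 FREE]
Op 5: b = malloc(16) -> b = 0; heap: [0-15 ALLOC][16-50 FREE]
malloc(35): first-fit scan over [0-15 ALLOC][16-50 FREE] -> 16

Answer: 16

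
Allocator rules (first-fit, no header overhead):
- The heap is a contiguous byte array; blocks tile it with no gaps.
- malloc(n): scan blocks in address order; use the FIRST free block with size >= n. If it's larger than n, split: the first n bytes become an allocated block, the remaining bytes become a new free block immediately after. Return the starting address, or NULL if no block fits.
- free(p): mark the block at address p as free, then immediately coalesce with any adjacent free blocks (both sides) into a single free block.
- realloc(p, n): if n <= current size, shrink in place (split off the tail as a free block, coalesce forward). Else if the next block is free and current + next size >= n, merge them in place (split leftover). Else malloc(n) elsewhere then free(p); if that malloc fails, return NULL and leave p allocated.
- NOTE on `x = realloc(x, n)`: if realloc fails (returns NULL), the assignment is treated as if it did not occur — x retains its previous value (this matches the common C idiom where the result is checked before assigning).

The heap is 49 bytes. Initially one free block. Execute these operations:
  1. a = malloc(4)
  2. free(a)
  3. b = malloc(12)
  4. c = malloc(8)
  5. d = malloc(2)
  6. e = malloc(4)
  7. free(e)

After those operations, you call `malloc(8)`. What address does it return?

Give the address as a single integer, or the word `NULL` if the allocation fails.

Answer: 22

Derivation:
Op 1: a = malloc(4) -> a = 0; heap: [0-3 ALLOC][4-48 FREE]
Op 2: free(a) -> (freed a); heap: [0-48 FREE]
Op 3: b = malloc(12) -> b = 0; heap: [0-11 ALLOC][12-48 FREE]
Op 4: c = malloc(8) -> c = 12; heap: [0-11 ALLOC][12-19 ALLOC][20-48 FREE]
Op 5: d = malloc(2) -> d = 20; heap: [0-11 ALLOC][12-19 ALLOC][20-21 ALLOC][22-48 FREE]
Op 6: e = malloc(4) -> e = 22; heap: [0-11 ALLOC][12-19 ALLOC][20-21 ALLOC][22-25 ALLOC][26-48 FREE]
Op 7: free(e) -> (freed e); heap: [0-11 ALLOC][12-19 ALLOC][20-21 ALLOC][22-48 FREE]
malloc(8): first-fit scan over [0-11 ALLOC][12-19 ALLOC][20-21 ALLOC][22-48 FREE] -> 22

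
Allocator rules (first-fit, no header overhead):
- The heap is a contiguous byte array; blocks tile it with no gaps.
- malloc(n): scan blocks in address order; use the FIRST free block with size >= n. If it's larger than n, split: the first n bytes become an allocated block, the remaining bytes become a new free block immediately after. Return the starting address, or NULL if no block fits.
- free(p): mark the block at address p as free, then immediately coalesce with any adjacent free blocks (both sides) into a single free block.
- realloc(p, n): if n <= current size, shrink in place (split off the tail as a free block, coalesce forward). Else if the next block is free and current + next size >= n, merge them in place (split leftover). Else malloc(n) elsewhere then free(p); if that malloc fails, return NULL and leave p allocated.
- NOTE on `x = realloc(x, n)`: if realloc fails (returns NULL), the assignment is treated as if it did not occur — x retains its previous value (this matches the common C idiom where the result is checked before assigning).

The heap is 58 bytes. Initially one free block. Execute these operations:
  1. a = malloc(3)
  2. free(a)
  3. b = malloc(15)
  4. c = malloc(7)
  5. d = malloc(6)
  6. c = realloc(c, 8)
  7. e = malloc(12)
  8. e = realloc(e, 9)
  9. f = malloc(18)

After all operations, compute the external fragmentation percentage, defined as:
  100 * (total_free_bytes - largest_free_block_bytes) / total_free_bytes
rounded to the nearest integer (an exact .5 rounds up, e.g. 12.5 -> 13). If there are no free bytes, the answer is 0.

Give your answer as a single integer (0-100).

Answer: 35

Derivation:
Op 1: a = malloc(3) -> a = 0; heap: [0-2 ALLOC][3-57 FREE]
Op 2: free(a) -> (freed a); heap: [0-57 FREE]
Op 3: b = malloc(15) -> b = 0; heap: [0-14 ALLOC][15-57 FREE]
Op 4: c = malloc(7) -> c = 15; heap: [0-14 ALLOC][15-21 ALLOC][22-57 FREE]
Op 5: d = malloc(6) -> d = 22; heap: [0-14 ALLOC][15-21 ALLOC][22-27 ALLOC][28-57 FREE]
Op 6: c = realloc(c, 8) -> c = 28; heap: [0-14 ALLOC][15-21 FREE][22-27 ALLOC][28-35 ALLOC][36-57 FREE]
Op 7: e = malloc(12) -> e = 36; heap: [0-14 ALLOC][15-21 FREE][22-27 ALLOC][28-35 ALLOC][36-47 ALLOC][48-57 FREE]
Op 8: e = realloc(e, 9) -> e = 36; heap: [0-14 ALLOC][15-21 FREE][22-27 ALLOC][28-35 ALLOC][36-44 ALLOC][45-57 FREE]
Op 9: f = malloc(18) -> f = NULL; heap: [0-14 ALLOC][15-21 FREE][22-27 ALLOC][28-35 ALLOC][36-44 ALLOC][45-57 FREE]
Free blocks: [7 13] total_free=20 largest=13 -> 100*(20-13)/20 = 700/20 = 35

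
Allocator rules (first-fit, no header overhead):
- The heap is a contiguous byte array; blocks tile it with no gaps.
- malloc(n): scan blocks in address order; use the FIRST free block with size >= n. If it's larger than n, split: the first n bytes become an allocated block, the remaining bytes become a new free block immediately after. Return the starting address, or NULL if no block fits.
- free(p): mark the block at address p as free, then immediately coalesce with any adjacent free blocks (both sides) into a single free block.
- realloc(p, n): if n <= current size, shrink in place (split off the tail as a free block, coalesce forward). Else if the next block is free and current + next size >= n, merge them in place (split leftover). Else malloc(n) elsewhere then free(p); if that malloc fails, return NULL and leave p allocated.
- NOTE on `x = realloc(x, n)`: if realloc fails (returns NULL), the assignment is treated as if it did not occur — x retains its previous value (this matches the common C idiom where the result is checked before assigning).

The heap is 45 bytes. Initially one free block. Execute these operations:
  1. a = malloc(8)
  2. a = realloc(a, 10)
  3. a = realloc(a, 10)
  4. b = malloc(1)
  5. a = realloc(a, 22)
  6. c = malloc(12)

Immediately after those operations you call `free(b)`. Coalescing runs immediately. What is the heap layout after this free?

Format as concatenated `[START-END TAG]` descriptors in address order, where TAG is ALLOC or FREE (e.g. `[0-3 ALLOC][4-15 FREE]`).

Answer: [0-10 FREE][11-32 ALLOC][33-44 ALLOC]

Derivation:
Op 1: a = malloc(8) -> a = 0; heap: [0-7 ALLOC][8-44 FREE]
Op 2: a = realloc(a, 10) -> a = 0; heap: [0-9 ALLOC][10-44 FREE]
Op 3: a = realloc(a, 10) -> a = 0; heap: [0-9 ALLOC][10-44 FREE]
Op 4: b = malloc(1) -> b = 10; heap: [0-9 ALLOC][10-10 ALLOC][11-44 FREE]
Op 5: a = realloc(a, 22) -> a = 11; heap: [0-9 FREE][10-10 ALLOC][11-32 ALLOC][33-44 FREE]
Op 6: c = malloc(12) -> c = 33; heap: [0-9 FREE][10-10 ALLOC][11-32 ALLOC][33-44 ALLOC]
free(b): b = 10 -> block [10-10 ALLOC]; mark free, coalesce with adjacent free neighbors -> [0-10 FREE][11-32 ALLOC][33-44 ALLOC]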